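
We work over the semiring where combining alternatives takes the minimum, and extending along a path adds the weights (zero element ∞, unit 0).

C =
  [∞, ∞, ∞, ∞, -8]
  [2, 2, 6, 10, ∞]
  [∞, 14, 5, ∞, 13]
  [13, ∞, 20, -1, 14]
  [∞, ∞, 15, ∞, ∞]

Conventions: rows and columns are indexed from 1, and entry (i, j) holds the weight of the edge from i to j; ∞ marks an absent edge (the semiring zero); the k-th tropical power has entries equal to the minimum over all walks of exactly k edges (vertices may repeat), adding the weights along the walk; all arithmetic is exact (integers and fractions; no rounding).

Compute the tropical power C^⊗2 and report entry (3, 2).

C^⊗2:
  [∞, ∞, 7, ∞, ∞]
  [4, 4, 8, 9, -6]
  [16, 16, 10, 24, 18]
  [12, 34, 19, -2, 5]
  [∞, 29, 20, ∞, 28]
Key observation: the optimum is the walk 3->2->2, with weight 14 + 2 = 16.
Optimal value attained by: walk 3->2->2.
Answer: (C^⊗2)[3][2] = 16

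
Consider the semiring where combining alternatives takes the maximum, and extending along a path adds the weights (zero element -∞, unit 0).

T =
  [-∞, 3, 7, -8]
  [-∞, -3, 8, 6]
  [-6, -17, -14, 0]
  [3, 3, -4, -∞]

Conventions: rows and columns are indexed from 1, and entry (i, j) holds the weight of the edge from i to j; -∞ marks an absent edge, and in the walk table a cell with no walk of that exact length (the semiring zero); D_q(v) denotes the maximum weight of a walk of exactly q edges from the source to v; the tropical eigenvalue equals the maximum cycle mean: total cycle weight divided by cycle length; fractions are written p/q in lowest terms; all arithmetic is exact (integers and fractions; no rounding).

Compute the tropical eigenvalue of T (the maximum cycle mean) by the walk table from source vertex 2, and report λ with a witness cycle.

q=0: [-∞, 0, -∞, -∞]
q=1: [-∞, -3, 8, 6]
q=2: [9, 9, 5, 8]
q=3: [11, 12, 17, 15]
q=4: [18, 18, 20, 18]
Optimal cycle mean attained by: cycle 2->4->2, total 6 + 3, length 2.
Answer: λ = 9/2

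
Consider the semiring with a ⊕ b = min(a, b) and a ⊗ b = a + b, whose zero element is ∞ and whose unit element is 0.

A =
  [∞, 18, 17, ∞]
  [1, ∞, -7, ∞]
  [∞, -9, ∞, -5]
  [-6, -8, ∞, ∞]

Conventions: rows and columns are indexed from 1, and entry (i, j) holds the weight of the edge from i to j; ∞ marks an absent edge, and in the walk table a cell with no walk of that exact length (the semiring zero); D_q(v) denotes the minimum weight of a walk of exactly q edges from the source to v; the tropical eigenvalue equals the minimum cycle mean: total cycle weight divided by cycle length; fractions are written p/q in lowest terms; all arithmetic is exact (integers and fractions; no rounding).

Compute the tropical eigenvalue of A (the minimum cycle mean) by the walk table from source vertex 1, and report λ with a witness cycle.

q=0: [0, ∞, ∞, ∞]
q=1: [∞, 18, 17, ∞]
q=2: [19, 8, 11, 12]
q=3: [6, 2, 1, 6]
q=4: [0, -8, -5, -4]
Optimal cycle mean attained by: cycle 2->3->2, total (-7) + (-9), length 2.
Answer: λ = -8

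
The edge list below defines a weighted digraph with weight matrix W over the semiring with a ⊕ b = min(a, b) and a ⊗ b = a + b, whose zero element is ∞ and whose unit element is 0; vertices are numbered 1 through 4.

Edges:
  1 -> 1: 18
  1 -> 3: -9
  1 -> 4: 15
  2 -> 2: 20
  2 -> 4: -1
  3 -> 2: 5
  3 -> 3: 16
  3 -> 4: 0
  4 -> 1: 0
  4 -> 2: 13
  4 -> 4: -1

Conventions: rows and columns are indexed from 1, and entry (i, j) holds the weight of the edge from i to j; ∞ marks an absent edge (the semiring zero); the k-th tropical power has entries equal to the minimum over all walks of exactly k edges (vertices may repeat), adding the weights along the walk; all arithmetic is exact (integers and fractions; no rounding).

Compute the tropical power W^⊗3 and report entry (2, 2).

W^⊗2:
  [15, -4, 7, -9]
  [-1, 12, ∞, -2]
  [0, 13, 32, -1]
  [-1, 12, -9, -2]
W^⊗3:
  [-9, 4, 6, -10]
  [-2, 11, -10, -3]
  [-1, 12, -9, -2]
  [-2, -4, -10, -9]
Key observation: the optimum is the walk 2->4->4->2, with weight (-1) + (-1) + 13 = 11.
Optimal value attained by: walk 2->4->4->2.
Answer: (W^⊗3)[2][2] = 11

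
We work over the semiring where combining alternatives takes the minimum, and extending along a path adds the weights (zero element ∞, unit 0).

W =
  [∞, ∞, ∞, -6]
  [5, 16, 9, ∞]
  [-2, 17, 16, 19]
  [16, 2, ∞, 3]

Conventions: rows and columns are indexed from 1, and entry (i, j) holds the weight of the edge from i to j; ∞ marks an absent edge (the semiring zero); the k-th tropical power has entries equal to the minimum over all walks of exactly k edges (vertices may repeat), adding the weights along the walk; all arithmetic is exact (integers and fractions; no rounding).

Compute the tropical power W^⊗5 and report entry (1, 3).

W^⊗2:
  [10, -4, ∞, -3]
  [7, 26, 25, -1]
  [14, 21, 26, -8]
  [7, 5, 11, 6]
W^⊗3:
  [1, -1, 5, 0]
  [15, 1, 35, 1]
  [8, -6, 30, -5]
  [9, 8, 14, 1]
W^⊗4:
  [3, 2, 8, -5]
  [6, 3, 10, 4]
  [-1, -3, 3, -2]
  [12, 3, 17, 3]
W^⊗5:
  [6, -3, 11, -3]
  [8, 6, 12, 0]
  [1, 0, 6, -7]
  [8, 5, 12, 6]
Key observation: the optimum is the walk 1->4->4->4->2->3, with weight (-6) + 3 + 3 + 2 + 9 = 11.
Optimal value attained by: walk 1->4->4->4->2->3.
Answer: (W^⊗5)[1][3] = 11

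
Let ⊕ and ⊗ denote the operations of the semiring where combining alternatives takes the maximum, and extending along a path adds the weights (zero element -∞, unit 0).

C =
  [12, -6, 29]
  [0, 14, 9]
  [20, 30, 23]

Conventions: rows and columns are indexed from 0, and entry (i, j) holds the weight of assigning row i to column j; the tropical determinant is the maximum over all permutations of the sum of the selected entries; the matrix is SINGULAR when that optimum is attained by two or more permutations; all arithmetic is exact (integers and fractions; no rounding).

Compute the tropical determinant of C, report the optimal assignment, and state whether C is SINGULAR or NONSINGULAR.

σ = (0, 1, 2): 12 + 14 + 23 = 49
σ = (0, 2, 1): 12 + 9 + 30 = 51
σ = (1, 0, 2): (-6) + 0 + 23 = 17
σ = (1, 2, 0): (-6) + 9 + 20 = 23
σ = (2, 0, 1): 29 + 0 + 30 = 59
σ = (2, 1, 0): 29 + 14 + 20 = 63
Optimal value attained by: σ = (2, 1, 0).
Answer: det⊕(C) = 63; verdict: NONSINGULAR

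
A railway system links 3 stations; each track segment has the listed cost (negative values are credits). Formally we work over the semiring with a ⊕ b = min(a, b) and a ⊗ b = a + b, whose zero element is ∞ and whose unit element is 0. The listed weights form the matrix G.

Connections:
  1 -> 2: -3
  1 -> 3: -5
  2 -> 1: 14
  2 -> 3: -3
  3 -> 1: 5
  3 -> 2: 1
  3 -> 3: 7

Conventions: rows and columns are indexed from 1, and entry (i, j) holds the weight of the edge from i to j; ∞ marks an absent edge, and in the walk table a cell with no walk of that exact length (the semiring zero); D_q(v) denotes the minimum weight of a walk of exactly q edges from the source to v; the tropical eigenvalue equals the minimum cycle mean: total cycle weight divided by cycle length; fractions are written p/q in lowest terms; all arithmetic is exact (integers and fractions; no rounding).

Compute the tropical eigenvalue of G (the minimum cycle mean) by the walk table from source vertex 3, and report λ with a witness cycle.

q=0: [∞, ∞, 0]
q=1: [5, 1, 7]
q=2: [12, 2, -2]
q=3: [3, -1, -1]
Optimal cycle mean attained by: cycle 2->3->2, total (-3) + 1, length 2.
Answer: λ = -1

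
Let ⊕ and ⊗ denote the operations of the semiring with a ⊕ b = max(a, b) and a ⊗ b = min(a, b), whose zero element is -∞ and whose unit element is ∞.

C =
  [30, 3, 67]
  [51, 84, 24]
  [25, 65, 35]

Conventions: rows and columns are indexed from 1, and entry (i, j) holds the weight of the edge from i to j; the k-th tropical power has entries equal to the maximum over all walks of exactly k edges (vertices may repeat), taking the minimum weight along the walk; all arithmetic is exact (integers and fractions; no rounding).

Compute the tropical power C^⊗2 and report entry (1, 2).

C^⊗2:
  [30, 65, 35]
  [51, 84, 51]
  [51, 65, 35]
Key observation: the optimum is the walk 1->3->2, with weight 67 min 65 = 65.
Optimal value attained by: walk 1->3->2.
Answer: (C^⊗2)[1][2] = 65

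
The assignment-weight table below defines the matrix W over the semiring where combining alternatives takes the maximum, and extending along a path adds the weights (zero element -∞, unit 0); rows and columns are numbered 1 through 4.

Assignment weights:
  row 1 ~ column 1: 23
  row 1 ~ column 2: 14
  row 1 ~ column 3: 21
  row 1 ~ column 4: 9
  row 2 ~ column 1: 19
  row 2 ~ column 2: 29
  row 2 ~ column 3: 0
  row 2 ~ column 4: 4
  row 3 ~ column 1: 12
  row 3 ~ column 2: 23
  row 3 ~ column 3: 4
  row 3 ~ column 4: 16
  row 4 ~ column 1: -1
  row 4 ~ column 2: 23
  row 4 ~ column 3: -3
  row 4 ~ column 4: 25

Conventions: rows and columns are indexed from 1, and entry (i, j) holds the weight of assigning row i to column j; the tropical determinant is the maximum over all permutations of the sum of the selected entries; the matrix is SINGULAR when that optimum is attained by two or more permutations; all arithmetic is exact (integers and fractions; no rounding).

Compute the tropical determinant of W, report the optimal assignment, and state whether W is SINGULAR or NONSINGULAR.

σ = (1, 2, 3, 4): 23 + 29 + 4 + 25 = 81
σ = (1, 2, 4, 3): 23 + 29 + 16 + (-3) = 65
σ = (1, 3, 2, 4): 23 + 0 + 23 + 25 = 71
σ = (1, 3, 4, 2): 23 + 0 + 16 + 23 = 62
σ = (1, 4, 2, 3): 23 + 4 + 23 + (-3) = 47
σ = (1, 4, 3, 2): 23 + 4 + 4 + 23 = 54
σ = (2, 1, 3, 4): 14 + 19 + 4 + 25 = 62
σ = (2, 1, 4, 3): 14 + 19 + 16 + (-3) = 46
σ = (2, 3, 1, 4): 14 + 0 + 12 + 25 = 51
σ = (2, 3, 4, 1): 14 + 0 + 16 + (-1) = 29
σ = (2, 4, 1, 3): 14 + 4 + 12 + (-3) = 27
σ = (2, 4, 3, 1): 14 + 4 + 4 + (-1) = 21
σ = (3, 1, 2, 4): 21 + 19 + 23 + 25 = 88
σ = (3, 1, 4, 2): 21 + 19 + 16 + 23 = 79
σ = (3, 2, 1, 4): 21 + 29 + 12 + 25 = 87
σ = (3, 2, 4, 1): 21 + 29 + 16 + (-1) = 65
σ = (3, 4, 1, 2): 21 + 4 + 12 + 23 = 60
σ = (3, 4, 2, 1): 21 + 4 + 23 + (-1) = 47
σ = (4, 1, 2, 3): 9 + 19 + 23 + (-3) = 48
σ = (4, 1, 3, 2): 9 + 19 + 4 + 23 = 55
σ = (4, 2, 1, 3): 9 + 29 + 12 + (-3) = 47
σ = (4, 2, 3, 1): 9 + 29 + 4 + (-1) = 41
σ = (4, 3, 1, 2): 9 + 0 + 12 + 23 = 44
σ = (4, 3, 2, 1): 9 + 0 + 23 + (-1) = 31
Optimal value attained by: σ = (3, 1, 2, 4).
Answer: det⊕(W) = 88; verdict: NONSINGULAR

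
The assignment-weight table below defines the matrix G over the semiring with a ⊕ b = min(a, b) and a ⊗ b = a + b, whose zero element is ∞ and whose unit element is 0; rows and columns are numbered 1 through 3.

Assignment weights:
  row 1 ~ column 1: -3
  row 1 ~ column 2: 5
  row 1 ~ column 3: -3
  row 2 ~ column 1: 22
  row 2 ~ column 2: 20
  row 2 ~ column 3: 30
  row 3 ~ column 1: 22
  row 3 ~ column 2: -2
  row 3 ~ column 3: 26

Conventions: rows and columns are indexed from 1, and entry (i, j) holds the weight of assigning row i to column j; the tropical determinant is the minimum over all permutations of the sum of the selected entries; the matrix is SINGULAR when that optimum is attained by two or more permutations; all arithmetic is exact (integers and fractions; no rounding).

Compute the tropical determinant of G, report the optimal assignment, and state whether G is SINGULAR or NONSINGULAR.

σ = (1, 2, 3): (-3) + 20 + 26 = 43
σ = (1, 3, 2): (-3) + 30 + (-2) = 25
σ = (2, 1, 3): 5 + 22 + 26 = 53
σ = (2, 3, 1): 5 + 30 + 22 = 57
σ = (3, 1, 2): (-3) + 22 + (-2) = 17
σ = (3, 2, 1): (-3) + 20 + 22 = 39
Optimal value attained by: σ = (3, 1, 2).
Answer: det⊕(G) = 17; verdict: NONSINGULAR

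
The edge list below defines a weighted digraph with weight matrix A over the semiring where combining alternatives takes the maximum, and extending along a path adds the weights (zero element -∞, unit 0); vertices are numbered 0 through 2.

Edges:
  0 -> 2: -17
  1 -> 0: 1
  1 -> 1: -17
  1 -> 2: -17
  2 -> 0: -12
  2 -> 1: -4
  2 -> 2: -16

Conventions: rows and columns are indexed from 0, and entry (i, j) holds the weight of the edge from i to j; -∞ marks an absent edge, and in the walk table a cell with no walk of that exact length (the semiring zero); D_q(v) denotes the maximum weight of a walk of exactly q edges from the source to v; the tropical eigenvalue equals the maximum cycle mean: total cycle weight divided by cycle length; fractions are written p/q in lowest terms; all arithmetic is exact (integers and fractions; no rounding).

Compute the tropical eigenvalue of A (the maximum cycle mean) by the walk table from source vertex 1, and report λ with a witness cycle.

q=0: [-∞, 0, -∞]
q=1: [1, -17, -17]
q=2: [-16, -21, -16]
q=3: [-20, -20, -32]
Optimal cycle mean attained by: cycle 0->2->1->0, total (-17) + (-4) + 1, length 3.
Answer: λ = -20/3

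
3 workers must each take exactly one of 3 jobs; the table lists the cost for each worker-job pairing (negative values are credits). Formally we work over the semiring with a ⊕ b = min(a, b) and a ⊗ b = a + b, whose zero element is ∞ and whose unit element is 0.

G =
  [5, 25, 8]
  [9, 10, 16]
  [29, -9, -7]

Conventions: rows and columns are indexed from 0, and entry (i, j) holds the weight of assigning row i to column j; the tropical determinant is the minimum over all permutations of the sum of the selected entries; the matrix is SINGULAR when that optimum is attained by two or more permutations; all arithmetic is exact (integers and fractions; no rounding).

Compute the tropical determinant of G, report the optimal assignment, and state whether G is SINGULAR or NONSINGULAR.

σ = (0, 1, 2): 5 + 10 + (-7) = 8
σ = (0, 2, 1): 5 + 16 + (-9) = 12
σ = (1, 0, 2): 25 + 9 + (-7) = 27
σ = (1, 2, 0): 25 + 16 + 29 = 70
σ = (2, 0, 1): 8 + 9 + (-9) = 8
σ = (2, 1, 0): 8 + 10 + 29 = 47
Optimal value attained by: σ = (0, 1, 2).
Answer: det⊕(G) = 8; verdict: SINGULAR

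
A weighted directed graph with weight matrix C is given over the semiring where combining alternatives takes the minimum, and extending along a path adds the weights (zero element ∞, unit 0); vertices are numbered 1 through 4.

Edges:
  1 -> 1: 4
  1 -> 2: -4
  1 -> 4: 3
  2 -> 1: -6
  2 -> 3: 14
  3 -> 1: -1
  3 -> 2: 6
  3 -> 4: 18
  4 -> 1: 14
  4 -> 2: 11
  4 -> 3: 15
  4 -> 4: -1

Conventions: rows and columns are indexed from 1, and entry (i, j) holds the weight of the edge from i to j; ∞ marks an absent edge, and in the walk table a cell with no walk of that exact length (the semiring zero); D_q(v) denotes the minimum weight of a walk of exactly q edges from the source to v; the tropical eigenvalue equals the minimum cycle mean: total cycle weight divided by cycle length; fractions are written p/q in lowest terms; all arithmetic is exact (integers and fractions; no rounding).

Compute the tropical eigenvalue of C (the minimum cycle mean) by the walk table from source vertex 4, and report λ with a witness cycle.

q=0: [∞, ∞, ∞, 0]
q=1: [14, 11, 15, -1]
q=2: [5, 10, 14, -2]
q=3: [4, 1, 13, -3]
q=4: [-5, 0, 12, -4]
Optimal cycle mean attained by: cycle 1->2->1, total (-4) + (-6), length 2.
Answer: λ = -5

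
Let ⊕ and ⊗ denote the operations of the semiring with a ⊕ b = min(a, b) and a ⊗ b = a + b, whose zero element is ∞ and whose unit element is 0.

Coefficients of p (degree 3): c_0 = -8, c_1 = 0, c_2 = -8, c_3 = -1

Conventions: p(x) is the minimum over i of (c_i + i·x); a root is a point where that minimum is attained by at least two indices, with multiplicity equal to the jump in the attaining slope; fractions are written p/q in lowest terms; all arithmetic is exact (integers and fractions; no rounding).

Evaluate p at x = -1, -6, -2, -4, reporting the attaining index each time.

p(-1) = min(-8+0·(-1)=-8, 0+1·(-1)=-1, -8+2·(-1)=-10, -1+3·(-1)=-4) = -10 (attained by i=2)
p(-6) = min(-8+0·(-6)=-8, 0+1·(-6)=-6, -8+2·(-6)=-20, -1+3·(-6)=-19) = -20 (attained by i=2)
p(-2) = min(-8+0·(-2)=-8, 0+1·(-2)=-2, -8+2·(-2)=-12, -1+3·(-2)=-7) = -12 (attained by i=2)
p(-4) = min(-8+0·(-4)=-8, 0+1·(-4)=-4, -8+2·(-4)=-16, -1+3·(-4)=-13) = -16 (attained by i=2)
Answer: p(-1) = -10; p(-6) = -20; p(-2) = -12; p(-4) = -16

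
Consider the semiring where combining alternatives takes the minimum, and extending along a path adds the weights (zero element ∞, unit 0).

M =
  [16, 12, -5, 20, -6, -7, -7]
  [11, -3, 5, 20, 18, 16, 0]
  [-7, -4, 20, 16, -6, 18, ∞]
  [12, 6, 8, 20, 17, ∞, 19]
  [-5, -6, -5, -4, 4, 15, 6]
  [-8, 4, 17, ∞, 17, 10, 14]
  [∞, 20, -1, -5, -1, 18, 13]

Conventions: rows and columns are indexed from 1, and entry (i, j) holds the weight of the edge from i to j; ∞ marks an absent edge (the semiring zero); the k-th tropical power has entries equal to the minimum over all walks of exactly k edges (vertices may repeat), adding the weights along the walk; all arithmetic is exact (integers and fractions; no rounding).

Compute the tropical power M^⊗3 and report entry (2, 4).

M^⊗2:
  [-15, -12, -11, -12, -11, 3, 0]
  [-2, -6, -1, -5, -1, 4, -3]
  [-11, -12, -12, -10, -13, -14, -14]
  [1, 3, 7, 13, 2, 5, 5]
  [-12, -9, -10, 0, -11, -12, -12]
  [2, 1, -13, 9, -14, -15, -15]
  [-8, -7, -6, -5, -7, 14, 5]
M^⊗3:
  [-18, -17, -20, -15, -21, -22, -22]
  [-8, -9, -7, -8, -8, -9, -9]
  [-22, -19, -18, -19, -18, -18, -18]
  [-3, -4, -4, -2, -5, -6, -6]
  [-20, -17, -17, -17, -18, -19, -19]
  [-23, -20, -19, -20, -19, -5, -8]
  [-13, -13, -13, -11, -14, -15, -15]
Key observation: the optimum is the walk 2->2->7->4, with weight (-3) + 0 + (-5) = -8.
Optimal value attained by: walk 2->2->7->4.
Answer: (M^⊗3)[2][4] = -8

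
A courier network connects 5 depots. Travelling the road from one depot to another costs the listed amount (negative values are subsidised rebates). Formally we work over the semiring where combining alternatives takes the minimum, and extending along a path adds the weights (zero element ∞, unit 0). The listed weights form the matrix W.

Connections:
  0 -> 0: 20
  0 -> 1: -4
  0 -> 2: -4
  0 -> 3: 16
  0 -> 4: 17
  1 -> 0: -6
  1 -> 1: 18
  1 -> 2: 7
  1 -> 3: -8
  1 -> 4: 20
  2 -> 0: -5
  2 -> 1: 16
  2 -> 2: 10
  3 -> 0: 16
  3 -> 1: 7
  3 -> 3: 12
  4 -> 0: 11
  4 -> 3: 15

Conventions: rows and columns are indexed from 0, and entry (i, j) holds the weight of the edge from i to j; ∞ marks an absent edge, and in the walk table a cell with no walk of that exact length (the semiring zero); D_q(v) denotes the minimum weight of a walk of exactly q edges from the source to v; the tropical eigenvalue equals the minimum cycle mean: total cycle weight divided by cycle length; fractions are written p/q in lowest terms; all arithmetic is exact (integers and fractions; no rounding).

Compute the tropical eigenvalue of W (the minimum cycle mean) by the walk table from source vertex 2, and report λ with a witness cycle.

q=0: [∞, ∞, 0, ∞, ∞]
q=1: [-5, 16, 10, ∞, ∞]
q=2: [5, -9, -9, 8, 12]
q=3: [-15, 1, -2, -17, 11]
q=4: [-7, -19, -19, -7, 2]
q=5: [-25, -11, -12, -27, 1]
Optimal cycle mean attained by: cycle 0->1->0, total (-4) + (-6), length 2.
Answer: λ = -5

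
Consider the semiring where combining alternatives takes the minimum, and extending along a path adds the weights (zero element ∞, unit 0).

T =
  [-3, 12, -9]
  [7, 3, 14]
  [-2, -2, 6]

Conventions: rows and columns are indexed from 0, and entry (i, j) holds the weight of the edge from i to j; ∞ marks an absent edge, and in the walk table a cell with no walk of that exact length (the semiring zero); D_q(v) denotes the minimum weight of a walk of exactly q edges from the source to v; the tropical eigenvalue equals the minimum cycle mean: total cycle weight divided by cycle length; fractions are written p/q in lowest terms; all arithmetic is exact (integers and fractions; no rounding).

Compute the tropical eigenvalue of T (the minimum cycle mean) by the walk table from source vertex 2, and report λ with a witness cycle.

q=0: [∞, ∞, 0]
q=1: [-2, -2, 6]
q=2: [-5, 1, -11]
q=3: [-13, -13, -14]
Optimal cycle mean attained by: cycle 0->2->0, total (-9) + (-2), length 2.
Answer: λ = -11/2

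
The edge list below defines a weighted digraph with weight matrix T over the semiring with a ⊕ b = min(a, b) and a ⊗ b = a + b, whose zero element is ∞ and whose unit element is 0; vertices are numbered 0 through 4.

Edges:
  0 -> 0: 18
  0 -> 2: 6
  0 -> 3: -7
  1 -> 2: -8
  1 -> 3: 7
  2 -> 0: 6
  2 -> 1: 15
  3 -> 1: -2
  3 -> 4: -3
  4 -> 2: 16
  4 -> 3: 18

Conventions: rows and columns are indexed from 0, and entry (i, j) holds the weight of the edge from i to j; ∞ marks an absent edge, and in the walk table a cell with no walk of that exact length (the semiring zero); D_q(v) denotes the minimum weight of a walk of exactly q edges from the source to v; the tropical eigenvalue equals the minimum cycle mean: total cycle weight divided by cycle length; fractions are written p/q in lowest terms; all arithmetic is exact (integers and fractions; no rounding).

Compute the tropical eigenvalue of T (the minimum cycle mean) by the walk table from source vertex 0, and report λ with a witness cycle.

q=0: [0, ∞, ∞, ∞, ∞]
q=1: [18, ∞, 6, -7, ∞]
q=2: [12, -9, 24, 11, -10]
q=3: [30, 9, -17, -2, 8]
q=4: [-11, -4, 1, 16, -5]
q=5: [7, 14, -12, -18, 13]
Optimal cycle mean attained by: cycle 0->3->1->2->0, total (-7) + (-2) + (-8) + 6, length 4.
Answer: λ = -11/4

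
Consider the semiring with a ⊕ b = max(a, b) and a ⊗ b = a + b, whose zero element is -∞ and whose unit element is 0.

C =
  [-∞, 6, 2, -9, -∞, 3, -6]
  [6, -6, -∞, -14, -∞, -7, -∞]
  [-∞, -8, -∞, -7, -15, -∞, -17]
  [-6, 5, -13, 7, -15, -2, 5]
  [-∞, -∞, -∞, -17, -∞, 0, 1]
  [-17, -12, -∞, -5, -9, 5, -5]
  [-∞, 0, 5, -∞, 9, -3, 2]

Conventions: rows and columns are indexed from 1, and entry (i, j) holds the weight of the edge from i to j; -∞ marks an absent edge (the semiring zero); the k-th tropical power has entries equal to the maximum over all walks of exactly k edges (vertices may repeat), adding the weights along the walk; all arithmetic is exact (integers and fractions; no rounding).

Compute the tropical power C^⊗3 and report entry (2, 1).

C^⊗2:
  [12, 0, -1, -2, 3, 8, -2]
  [0, 12, 8, -3, -16, 9, 0]
  [-2, -2, -12, 0, -8, -9, -2]
  [11, 12, 10, 14, 14, 5, 12]
  [-17, 1, 6, -5, 10, 5, 3]
  [-6, 0, 0, 2, 4, 10, 0]
  [6, 2, 7, -2, 11, 9, 10]
C^⊗3:
  [6, 18, 14, 5, 7, 15, 6]
  [18, 6, 5, 4, 9, 14, 4]
  [4, 5, 3, 7, 7, 1, 5]
  [18, 19, 17, 21, 21, 14, 19]
  [7, 3, 8, 2, 12, 10, 11]
  [6, 7, 5, 9, 9, 15, 7]
  [8, 12, 15, 5, 19, 14, 12]
Key observation: the optimum is the walk 2->1->2->1, with weight 6 + 6 + 6 = 18.
Optimal value attained by: walk 2->1->2->1.
Answer: (C^⊗3)[2][1] = 18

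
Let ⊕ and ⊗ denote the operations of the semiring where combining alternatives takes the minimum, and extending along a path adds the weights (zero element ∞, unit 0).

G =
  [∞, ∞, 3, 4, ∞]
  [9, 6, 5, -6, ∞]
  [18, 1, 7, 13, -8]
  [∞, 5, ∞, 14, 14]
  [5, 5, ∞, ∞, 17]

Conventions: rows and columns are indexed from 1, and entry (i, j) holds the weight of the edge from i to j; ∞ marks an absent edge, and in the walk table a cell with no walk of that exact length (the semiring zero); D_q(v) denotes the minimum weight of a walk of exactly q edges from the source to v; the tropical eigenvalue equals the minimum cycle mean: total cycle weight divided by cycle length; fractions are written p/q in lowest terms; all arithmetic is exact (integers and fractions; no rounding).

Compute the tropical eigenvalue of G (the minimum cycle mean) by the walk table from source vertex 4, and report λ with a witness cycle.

q=0: [∞, ∞, ∞, 0, ∞]
q=1: [∞, 5, ∞, 14, 14]
q=2: [14, 11, 10, -1, 28]
q=3: [20, 4, 16, 5, 2]
q=4: [7, 7, 9, -2, 8]
q=5: [13, 3, 10, 1, 1]
Optimal cycle mean attained by: cycle 2->4->2, total (-6) + 5, length 2.
Answer: λ = -1/2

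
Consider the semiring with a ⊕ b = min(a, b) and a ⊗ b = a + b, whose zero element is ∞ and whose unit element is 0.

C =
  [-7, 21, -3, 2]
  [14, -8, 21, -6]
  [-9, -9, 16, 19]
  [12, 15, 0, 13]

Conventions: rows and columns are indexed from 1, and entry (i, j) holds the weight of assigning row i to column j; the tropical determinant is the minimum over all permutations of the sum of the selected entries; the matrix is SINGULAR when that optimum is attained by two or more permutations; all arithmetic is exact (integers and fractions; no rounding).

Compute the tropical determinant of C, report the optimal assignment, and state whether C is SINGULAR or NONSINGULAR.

σ = (1, 2, 3, 4): (-7) + (-8) + 16 + 13 = 14
σ = (1, 2, 4, 3): (-7) + (-8) + 19 + 0 = 4
σ = (1, 3, 2, 4): (-7) + 21 + (-9) + 13 = 18
σ = (1, 3, 4, 2): (-7) + 21 + 19 + 15 = 48
σ = (1, 4, 2, 3): (-7) + (-6) + (-9) + 0 = -22
σ = (1, 4, 3, 2): (-7) + (-6) + 16 + 15 = 18
σ = (2, 1, 3, 4): 21 + 14 + 16 + 13 = 64
σ = (2, 1, 4, 3): 21 + 14 + 19 + 0 = 54
σ = (2, 3, 1, 4): 21 + 21 + (-9) + 13 = 46
σ = (2, 3, 4, 1): 21 + 21 + 19 + 12 = 73
σ = (2, 4, 1, 3): 21 + (-6) + (-9) + 0 = 6
σ = (2, 4, 3, 1): 21 + (-6) + 16 + 12 = 43
σ = (3, 1, 2, 4): (-3) + 14 + (-9) + 13 = 15
σ = (3, 1, 4, 2): (-3) + 14 + 19 + 15 = 45
σ = (3, 2, 1, 4): (-3) + (-8) + (-9) + 13 = -7
σ = (3, 2, 4, 1): (-3) + (-8) + 19 + 12 = 20
σ = (3, 4, 1, 2): (-3) + (-6) + (-9) + 15 = -3
σ = (3, 4, 2, 1): (-3) + (-6) + (-9) + 12 = -6
σ = (4, 1, 2, 3): 2 + 14 + (-9) + 0 = 7
σ = (4, 1, 3, 2): 2 + 14 + 16 + 15 = 47
σ = (4, 2, 1, 3): 2 + (-8) + (-9) + 0 = -15
σ = (4, 2, 3, 1): 2 + (-8) + 16 + 12 = 22
σ = (4, 3, 1, 2): 2 + 21 + (-9) + 15 = 29
σ = (4, 3, 2, 1): 2 + 21 + (-9) + 12 = 26
Optimal value attained by: σ = (1, 4, 2, 3).
Answer: det⊕(C) = -22; verdict: NONSINGULAR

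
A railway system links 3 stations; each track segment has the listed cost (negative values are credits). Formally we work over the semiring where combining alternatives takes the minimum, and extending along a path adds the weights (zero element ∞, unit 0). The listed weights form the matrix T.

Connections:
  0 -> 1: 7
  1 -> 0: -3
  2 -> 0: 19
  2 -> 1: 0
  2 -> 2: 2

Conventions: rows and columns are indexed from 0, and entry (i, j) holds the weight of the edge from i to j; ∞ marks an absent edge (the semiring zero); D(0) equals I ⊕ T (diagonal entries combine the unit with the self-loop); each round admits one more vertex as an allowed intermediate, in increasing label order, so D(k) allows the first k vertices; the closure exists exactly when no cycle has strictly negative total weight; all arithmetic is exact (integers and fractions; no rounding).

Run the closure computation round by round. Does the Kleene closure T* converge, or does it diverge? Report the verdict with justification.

D(0):
  [0, 7, ∞]
  [-3, 0, ∞]
  [19, 0, 0]
D(1):
  [0, 7, ∞]
  [-3, 0, ∞]
  [19, 0, 0]
D(2):
  [0, 7, ∞]
  [-3, 0, ∞]
  [-3, 0, 0]
D(3):
  [0, 7, ∞]
  [-3, 0, ∞]
  [-3, 0, 0]
Key observation: every diagonal entry stays at the unit through all rounds, so no improving cycle exists.
Answer: CONVERGES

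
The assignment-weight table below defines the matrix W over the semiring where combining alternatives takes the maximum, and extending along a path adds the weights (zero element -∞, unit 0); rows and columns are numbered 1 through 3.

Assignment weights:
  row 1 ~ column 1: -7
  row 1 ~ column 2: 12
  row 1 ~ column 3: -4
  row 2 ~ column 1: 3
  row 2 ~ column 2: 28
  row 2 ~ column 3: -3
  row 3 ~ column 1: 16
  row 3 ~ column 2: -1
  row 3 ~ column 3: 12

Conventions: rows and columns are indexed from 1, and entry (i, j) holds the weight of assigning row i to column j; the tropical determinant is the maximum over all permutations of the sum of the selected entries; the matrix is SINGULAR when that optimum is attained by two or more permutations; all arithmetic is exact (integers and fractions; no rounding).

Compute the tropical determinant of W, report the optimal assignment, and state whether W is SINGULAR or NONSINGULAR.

σ = (1, 2, 3): (-7) + 28 + 12 = 33
σ = (1, 3, 2): (-7) + (-3) + (-1) = -11
σ = (2, 1, 3): 12 + 3 + 12 = 27
σ = (2, 3, 1): 12 + (-3) + 16 = 25
σ = (3, 1, 2): (-4) + 3 + (-1) = -2
σ = (3, 2, 1): (-4) + 28 + 16 = 40
Optimal value attained by: σ = (3, 2, 1).
Answer: det⊕(W) = 40; verdict: NONSINGULAR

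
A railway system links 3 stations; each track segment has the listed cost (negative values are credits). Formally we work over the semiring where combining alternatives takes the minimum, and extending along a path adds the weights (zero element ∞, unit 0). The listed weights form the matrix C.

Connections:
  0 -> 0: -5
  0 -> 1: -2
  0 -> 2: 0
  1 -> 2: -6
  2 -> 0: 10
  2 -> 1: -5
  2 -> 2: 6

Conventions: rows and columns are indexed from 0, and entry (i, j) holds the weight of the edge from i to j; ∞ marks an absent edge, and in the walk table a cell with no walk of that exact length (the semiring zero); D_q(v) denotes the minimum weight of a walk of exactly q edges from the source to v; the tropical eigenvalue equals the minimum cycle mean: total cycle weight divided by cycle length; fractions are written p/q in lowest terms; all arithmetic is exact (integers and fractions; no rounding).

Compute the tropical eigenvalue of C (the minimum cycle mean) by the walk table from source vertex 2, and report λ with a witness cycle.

q=0: [∞, ∞, 0]
q=1: [10, -5, 6]
q=2: [5, 1, -11]
q=3: [-1, -16, -5]
Optimal cycle mean attained by: cycle 1->2->1, total (-6) + (-5), length 2.
Answer: λ = -11/2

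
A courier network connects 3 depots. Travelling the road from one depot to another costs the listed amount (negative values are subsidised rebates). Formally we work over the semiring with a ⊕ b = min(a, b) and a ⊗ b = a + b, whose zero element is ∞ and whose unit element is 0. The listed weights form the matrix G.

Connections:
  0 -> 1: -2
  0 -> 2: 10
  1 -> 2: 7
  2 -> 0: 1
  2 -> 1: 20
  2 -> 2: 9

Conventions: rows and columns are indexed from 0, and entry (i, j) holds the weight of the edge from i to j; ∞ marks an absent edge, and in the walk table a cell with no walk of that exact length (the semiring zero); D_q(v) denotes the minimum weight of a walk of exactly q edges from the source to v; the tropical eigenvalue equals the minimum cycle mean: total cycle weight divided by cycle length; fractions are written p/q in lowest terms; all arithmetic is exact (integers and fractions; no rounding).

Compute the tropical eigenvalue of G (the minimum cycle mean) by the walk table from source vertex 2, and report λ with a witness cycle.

q=0: [∞, ∞, 0]
q=1: [1, 20, 9]
q=2: [10, -1, 11]
q=3: [12, 8, 6]
Optimal cycle mean attained by: cycle 0->1->2->0, total (-2) + 7 + 1, length 3.
Answer: λ = 2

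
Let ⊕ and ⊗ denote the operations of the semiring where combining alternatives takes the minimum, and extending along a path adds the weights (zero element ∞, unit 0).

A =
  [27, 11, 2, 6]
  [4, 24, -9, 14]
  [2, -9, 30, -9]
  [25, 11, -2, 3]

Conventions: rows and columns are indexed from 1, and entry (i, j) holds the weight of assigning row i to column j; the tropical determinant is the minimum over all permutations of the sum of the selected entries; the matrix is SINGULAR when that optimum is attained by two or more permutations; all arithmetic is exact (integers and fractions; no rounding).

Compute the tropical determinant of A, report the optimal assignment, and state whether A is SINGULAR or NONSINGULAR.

σ = (1, 2, 3, 4): 27 + 24 + 30 + 3 = 84
σ = (1, 2, 4, 3): 27 + 24 + (-9) + (-2) = 40
σ = (1, 3, 2, 4): 27 + (-9) + (-9) + 3 = 12
σ = (1, 3, 4, 2): 27 + (-9) + (-9) + 11 = 20
σ = (1, 4, 2, 3): 27 + 14 + (-9) + (-2) = 30
σ = (1, 4, 3, 2): 27 + 14 + 30 + 11 = 82
σ = (2, 1, 3, 4): 11 + 4 + 30 + 3 = 48
σ = (2, 1, 4, 3): 11 + 4 + (-9) + (-2) = 4
σ = (2, 3, 1, 4): 11 + (-9) + 2 + 3 = 7
σ = (2, 3, 4, 1): 11 + (-9) + (-9) + 25 = 18
σ = (2, 4, 1, 3): 11 + 14 + 2 + (-2) = 25
σ = (2, 4, 3, 1): 11 + 14 + 30 + 25 = 80
σ = (3, 1, 2, 4): 2 + 4 + (-9) + 3 = 0
σ = (3, 1, 4, 2): 2 + 4 + (-9) + 11 = 8
σ = (3, 2, 1, 4): 2 + 24 + 2 + 3 = 31
σ = (3, 2, 4, 1): 2 + 24 + (-9) + 25 = 42
σ = (3, 4, 1, 2): 2 + 14 + 2 + 11 = 29
σ = (3, 4, 2, 1): 2 + 14 + (-9) + 25 = 32
σ = (4, 1, 2, 3): 6 + 4 + (-9) + (-2) = -1
σ = (4, 1, 3, 2): 6 + 4 + 30 + 11 = 51
σ = (4, 2, 1, 3): 6 + 24 + 2 + (-2) = 30
σ = (4, 2, 3, 1): 6 + 24 + 30 + 25 = 85
σ = (4, 3, 1, 2): 6 + (-9) + 2 + 11 = 10
σ = (4, 3, 2, 1): 6 + (-9) + (-9) + 25 = 13
Optimal value attained by: σ = (4, 1, 2, 3).
Answer: det⊕(A) = -1; verdict: NONSINGULAR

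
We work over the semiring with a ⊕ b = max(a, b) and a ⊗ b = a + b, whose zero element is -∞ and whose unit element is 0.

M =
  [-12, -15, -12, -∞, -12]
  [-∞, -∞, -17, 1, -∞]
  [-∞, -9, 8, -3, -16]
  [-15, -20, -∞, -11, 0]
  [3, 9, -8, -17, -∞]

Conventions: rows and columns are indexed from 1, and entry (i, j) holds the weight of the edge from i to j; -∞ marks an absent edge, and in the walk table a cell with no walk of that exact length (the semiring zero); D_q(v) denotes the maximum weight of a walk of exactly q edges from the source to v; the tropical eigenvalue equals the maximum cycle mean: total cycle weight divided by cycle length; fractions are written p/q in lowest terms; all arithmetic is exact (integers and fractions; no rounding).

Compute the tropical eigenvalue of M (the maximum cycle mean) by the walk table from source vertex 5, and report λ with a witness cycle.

q=0: [-∞, -∞, -∞, -∞, 0]
q=1: [3, 9, -8, -17, -∞]
q=2: [-9, -12, 0, 10, -9]
q=3: [-5, 0, 8, -1, 10]
q=4: [13, 19, 16, 5, -1]
q=5: [2, 8, 24, 20, 5]
Optimal cycle mean attained by: cycle 3->3, total 8, length 1.
Answer: λ = 8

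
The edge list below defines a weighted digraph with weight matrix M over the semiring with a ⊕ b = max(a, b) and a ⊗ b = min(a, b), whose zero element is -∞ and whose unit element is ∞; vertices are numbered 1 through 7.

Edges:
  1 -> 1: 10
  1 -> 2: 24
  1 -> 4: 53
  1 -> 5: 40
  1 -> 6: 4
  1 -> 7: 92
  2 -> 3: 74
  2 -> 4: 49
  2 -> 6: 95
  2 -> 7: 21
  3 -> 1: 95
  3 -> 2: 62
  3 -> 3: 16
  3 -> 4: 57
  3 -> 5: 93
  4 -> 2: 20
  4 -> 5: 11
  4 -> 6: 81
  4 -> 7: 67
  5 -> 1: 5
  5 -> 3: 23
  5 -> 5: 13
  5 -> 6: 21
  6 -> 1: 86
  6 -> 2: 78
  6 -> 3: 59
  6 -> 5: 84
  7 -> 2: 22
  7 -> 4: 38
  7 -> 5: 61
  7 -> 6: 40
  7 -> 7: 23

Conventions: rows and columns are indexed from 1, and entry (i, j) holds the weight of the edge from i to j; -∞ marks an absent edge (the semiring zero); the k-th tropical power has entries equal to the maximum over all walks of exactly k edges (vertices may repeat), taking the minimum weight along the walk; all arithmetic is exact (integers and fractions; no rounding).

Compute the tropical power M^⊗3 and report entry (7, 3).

M^⊗2:
  [10, 22, 24, 38, 61, 53, 53]
  [86, 78, 59, 57, 84, 49, 49]
  [16, 24, 62, 53, 40, 62, 92]
  [81, 78, 59, 38, 81, 40, 23]
  [23, 23, 21, 23, 23, 13, 5]
  [59, 59, 74, 57, 59, 78, 86]
  [40, 40, 40, 23, 40, 38, 38]
M^⊗3:
  [53, 53, 53, 38, 53, 40, 38]
  [59, 59, 74, 57, 59, 78, 86]
  [62, 62, 59, 57, 62, 53, 53]
  [59, 59, 74, 57, 59, 78, 81]
  [21, 23, 23, 23, 23, 23, 23]
  [78, 78, 59, 57, 78, 59, 59]
  [40, 40, 40, 40, 40, 40, 40]
Key observation: the optimum is the walk 7->6->2->3, with weight 40 min 78 min 74 = 40.
Optimal value attained by: walk 7->6->2->3.
Answer: (M^⊗3)[7][3] = 40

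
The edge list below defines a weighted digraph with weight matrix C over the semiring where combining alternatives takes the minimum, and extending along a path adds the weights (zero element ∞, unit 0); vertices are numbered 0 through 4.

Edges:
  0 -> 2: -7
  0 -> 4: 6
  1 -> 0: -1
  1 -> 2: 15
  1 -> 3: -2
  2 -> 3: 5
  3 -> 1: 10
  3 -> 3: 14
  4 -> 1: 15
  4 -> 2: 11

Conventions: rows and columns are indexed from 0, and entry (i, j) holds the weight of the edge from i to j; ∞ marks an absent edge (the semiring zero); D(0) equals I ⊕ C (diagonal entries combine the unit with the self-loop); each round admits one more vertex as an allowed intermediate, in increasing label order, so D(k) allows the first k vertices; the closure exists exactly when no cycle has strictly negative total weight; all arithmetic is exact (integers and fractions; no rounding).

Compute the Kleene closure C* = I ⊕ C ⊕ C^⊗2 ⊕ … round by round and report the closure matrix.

D(0):
  [0, ∞, -7, ∞, 6]
  [-1, 0, 15, -2, ∞]
  [∞, ∞, 0, 5, ∞]
  [∞, 10, ∞, 0, ∞]
  [∞, 15, 11, ∞, 0]
D(1):
  [0, ∞, -7, ∞, 6]
  [-1, 0, -8, -2, 5]
  [∞, ∞, 0, 5, ∞]
  [∞, 10, ∞, 0, ∞]
  [∞, 15, 11, ∞, 0]
D(2):
  [0, ∞, -7, ∞, 6]
  [-1, 0, -8, -2, 5]
  [∞, ∞, 0, 5, ∞]
  [9, 10, 2, 0, 15]
  [14, 15, 7, 13, 0]
D(3):
  [0, ∞, -7, -2, 6]
  [-1, 0, -8, -3, 5]
  [∞, ∞, 0, 5, ∞]
  [9, 10, 2, 0, 15]
  [14, 15, 7, 12, 0]
D(4):
  [0, 8, -7, -2, 6]
  [-1, 0, -8, -3, 5]
  [14, 15, 0, 5, 20]
  [9, 10, 2, 0, 15]
  [14, 15, 7, 12, 0]
D(5):
  [0, 8, -7, -2, 6]
  [-1, 0, -8, -3, 5]
  [14, 15, 0, 5, 20]
  [9, 10, 2, 0, 15]
  [14, 15, 7, 12, 0]
Answer: C* = [[0, 8, -7, -2, 6], [-1, 0, -8, -3, 5], [14, 15, 0, 5, 20], [9, 10, 2, 0, 15], [14, 15, 7, 12, 0]]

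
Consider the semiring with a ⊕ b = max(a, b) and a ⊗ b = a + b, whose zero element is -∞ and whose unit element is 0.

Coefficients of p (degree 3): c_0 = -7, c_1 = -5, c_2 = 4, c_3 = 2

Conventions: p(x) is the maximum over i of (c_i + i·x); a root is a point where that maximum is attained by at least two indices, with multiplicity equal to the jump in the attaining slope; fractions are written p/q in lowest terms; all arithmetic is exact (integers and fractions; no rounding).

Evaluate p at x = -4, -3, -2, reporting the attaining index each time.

p(-4) = max(-7+0·(-4)=-7, -5+1·(-4)=-9, 4+2·(-4)=-4, 2+3·(-4)=-10) = -4 (attained by i=2)
p(-3) = max(-7+0·(-3)=-7, -5+1·(-3)=-8, 4+2·(-3)=-2, 2+3·(-3)=-7) = -2 (attained by i=2)
p(-2) = max(-7+0·(-2)=-7, -5+1·(-2)=-7, 4+2·(-2)=0, 2+3·(-2)=-4) = 0 (attained by i=2)
Answer: p(-4) = -4; p(-3) = -2; p(-2) = 0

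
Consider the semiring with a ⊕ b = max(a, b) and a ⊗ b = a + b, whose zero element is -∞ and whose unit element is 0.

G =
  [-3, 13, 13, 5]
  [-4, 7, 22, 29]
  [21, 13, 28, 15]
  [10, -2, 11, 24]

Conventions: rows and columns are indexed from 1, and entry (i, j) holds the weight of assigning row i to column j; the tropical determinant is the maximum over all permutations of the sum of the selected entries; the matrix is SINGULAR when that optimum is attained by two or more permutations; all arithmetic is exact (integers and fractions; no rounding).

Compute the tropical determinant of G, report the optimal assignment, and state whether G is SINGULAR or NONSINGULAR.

σ = (1, 2, 3, 4): (-3) + 7 + 28 + 24 = 56
σ = (1, 2, 4, 3): (-3) + 7 + 15 + 11 = 30
σ = (1, 3, 2, 4): (-3) + 22 + 13 + 24 = 56
σ = (1, 3, 4, 2): (-3) + 22 + 15 + (-2) = 32
σ = (1, 4, 2, 3): (-3) + 29 + 13 + 11 = 50
σ = (1, 4, 3, 2): (-3) + 29 + 28 + (-2) = 52
σ = (2, 1, 3, 4): 13 + (-4) + 28 + 24 = 61
σ = (2, 1, 4, 3): 13 + (-4) + 15 + 11 = 35
σ = (2, 3, 1, 4): 13 + 22 + 21 + 24 = 80
σ = (2, 3, 4, 1): 13 + 22 + 15 + 10 = 60
σ = (2, 4, 1, 3): 13 + 29 + 21 + 11 = 74
σ = (2, 4, 3, 1): 13 + 29 + 28 + 10 = 80
σ = (3, 1, 2, 4): 13 + (-4) + 13 + 24 = 46
σ = (3, 1, 4, 2): 13 + (-4) + 15 + (-2) = 22
σ = (3, 2, 1, 4): 13 + 7 + 21 + 24 = 65
σ = (3, 2, 4, 1): 13 + 7 + 15 + 10 = 45
σ = (3, 4, 1, 2): 13 + 29 + 21 + (-2) = 61
σ = (3, 4, 2, 1): 13 + 29 + 13 + 10 = 65
σ = (4, 1, 2, 3): 5 + (-4) + 13 + 11 = 25
σ = (4, 1, 3, 2): 5 + (-4) + 28 + (-2) = 27
σ = (4, 2, 1, 3): 5 + 7 + 21 + 11 = 44
σ = (4, 2, 3, 1): 5 + 7 + 28 + 10 = 50
σ = (4, 3, 1, 2): 5 + 22 + 21 + (-2) = 46
σ = (4, 3, 2, 1): 5 + 22 + 13 + 10 = 50
Optimal value attained by: σ = (2, 3, 1, 4).
Answer: det⊕(G) = 80; verdict: SINGULAR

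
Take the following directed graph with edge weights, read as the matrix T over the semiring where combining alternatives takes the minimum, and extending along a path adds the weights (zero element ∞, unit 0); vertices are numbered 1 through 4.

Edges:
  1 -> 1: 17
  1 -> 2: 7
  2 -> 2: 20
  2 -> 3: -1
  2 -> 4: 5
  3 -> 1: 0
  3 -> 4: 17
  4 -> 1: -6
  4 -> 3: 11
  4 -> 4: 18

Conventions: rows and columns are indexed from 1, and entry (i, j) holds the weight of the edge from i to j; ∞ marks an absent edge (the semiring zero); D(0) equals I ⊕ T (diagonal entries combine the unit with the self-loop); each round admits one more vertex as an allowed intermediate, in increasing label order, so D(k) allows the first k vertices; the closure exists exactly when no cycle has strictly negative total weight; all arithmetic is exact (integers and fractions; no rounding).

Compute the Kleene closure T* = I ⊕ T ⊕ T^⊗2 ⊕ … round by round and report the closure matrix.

D(0):
  [0, 7, ∞, ∞]
  [∞, 0, -1, 5]
  [0, ∞, 0, 17]
  [-6, ∞, 11, 0]
D(1):
  [0, 7, ∞, ∞]
  [∞, 0, -1, 5]
  [0, 7, 0, 17]
  [-6, 1, 11, 0]
D(2):
  [0, 7, 6, 12]
  [∞, 0, -1, 5]
  [0, 7, 0, 12]
  [-6, 1, 0, 0]
D(3):
  [0, 7, 6, 12]
  [-1, 0, -1, 5]
  [0, 7, 0, 12]
  [-6, 1, 0, 0]
D(4):
  [0, 7, 6, 12]
  [-1, 0, -1, 5]
  [0, 7, 0, 12]
  [-6, 1, 0, 0]
Answer: T* = [[0, 7, 6, 12], [-1, 0, -1, 5], [0, 7, 0, 12], [-6, 1, 0, 0]]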